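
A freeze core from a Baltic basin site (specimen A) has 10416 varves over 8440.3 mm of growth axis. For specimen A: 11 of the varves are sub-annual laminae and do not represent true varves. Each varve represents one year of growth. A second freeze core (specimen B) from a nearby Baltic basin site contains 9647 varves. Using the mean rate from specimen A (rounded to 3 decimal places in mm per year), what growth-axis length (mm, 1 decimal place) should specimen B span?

7823.7 mm

Specimen A: adjusted count: 10416 − 11 = 10405 varves.
A: 8440.3 mm over 10405 years gives 8440.3 / 10405 ≈ 0.811 mm/year.
B's length ≈ 0.811 × 9647 = 7823.7 mm.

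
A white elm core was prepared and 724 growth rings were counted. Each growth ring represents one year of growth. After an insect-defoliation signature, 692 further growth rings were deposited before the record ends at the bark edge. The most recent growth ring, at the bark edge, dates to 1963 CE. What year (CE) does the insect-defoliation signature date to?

1271 CE

There are 692 growth rings younger than the insect-defoliation signature.
Counting back 692 years from 1963 CE places the insect-defoliation signature in 1963 − 692 = 1271 CE.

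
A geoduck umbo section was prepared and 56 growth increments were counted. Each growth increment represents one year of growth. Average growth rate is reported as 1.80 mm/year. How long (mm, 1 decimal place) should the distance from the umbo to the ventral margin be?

The record spans 56 years at 1.80 mm per year.
56 years at 1.80 mm/year gives 1.80 × 56 = 100.8 mm.

100.8 mm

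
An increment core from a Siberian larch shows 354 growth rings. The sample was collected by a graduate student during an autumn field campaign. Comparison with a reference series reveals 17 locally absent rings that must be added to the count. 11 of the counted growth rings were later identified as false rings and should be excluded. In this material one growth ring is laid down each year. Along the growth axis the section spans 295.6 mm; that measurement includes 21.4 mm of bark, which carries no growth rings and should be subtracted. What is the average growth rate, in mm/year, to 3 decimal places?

Correcting the raw count gives 354 − 11 + 17 = 360 true growth rings.
Removing the 21.4 mm offcut leaves 295.6 − 21.4 = 274.2 mm.
274.2 mm over 360 years gives 274.2 / 360 ≈ 0.762 mm/year.

0.762 mm/year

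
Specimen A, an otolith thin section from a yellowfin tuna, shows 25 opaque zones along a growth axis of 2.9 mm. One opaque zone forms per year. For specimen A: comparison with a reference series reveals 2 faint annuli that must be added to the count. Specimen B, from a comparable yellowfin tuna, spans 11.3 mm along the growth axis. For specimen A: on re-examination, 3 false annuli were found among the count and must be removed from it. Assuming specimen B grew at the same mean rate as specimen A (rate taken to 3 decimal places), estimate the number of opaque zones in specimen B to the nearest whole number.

93 opaque zones

Specimen A: adjusted count: 25 − 3 + 2 = 24 opaque zones.
A: 2.9 mm over 24 years gives 2.9 / 24 ≈ 0.121 mm/year.
For B, 11.3 / 0.121 = 93.39 years ≈ 93 opaque zones.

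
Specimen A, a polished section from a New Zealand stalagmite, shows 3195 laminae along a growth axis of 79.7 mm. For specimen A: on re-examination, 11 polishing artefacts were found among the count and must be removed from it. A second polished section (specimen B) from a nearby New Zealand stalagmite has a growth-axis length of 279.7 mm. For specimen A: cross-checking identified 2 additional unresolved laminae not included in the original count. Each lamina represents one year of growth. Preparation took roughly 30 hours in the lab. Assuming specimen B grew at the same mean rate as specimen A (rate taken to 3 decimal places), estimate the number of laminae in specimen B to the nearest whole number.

Specimen A: adjusted count: 3195 − 11 + 2 = 3186 laminae.
A: Mean rate = 79.7 mm / 3186 years ≈ 0.025 mm per year.
For B, 279.7 / 0.025 = 11188.00 years ≈ 11188 laminae.

11188 laminae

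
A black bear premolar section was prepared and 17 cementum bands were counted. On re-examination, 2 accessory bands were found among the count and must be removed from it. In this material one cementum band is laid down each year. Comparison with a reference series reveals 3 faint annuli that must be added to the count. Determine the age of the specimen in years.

18 years

Correcting the raw count gives 17 − 2 + 3 = 18 true cementum bands.
One cementum band per year makes the duration 18 years.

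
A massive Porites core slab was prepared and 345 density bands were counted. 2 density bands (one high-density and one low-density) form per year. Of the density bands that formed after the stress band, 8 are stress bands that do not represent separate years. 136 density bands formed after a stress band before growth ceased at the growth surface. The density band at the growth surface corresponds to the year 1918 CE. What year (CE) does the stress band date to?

136 density bands formed after the stress band.
136 − 8 false = 128 true density bands after the stress band.
Dividing by 2 density bands per year: 128 / 2 = 64 years.
The density band at the growth surface is 1918 CE, so the stress band dates to 1918 − 64 = 1854 CE.

1854 CE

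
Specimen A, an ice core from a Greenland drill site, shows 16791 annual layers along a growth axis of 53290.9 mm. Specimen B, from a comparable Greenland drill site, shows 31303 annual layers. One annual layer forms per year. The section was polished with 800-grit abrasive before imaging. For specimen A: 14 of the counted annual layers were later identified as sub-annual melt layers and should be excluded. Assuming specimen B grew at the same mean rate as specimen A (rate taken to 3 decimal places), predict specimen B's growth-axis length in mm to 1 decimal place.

Specimen A: true annual layer count = 16791 − 14 = 16777.
A: Extension rate ≈ 53290.9 / 16777 = 3.176 mm per year.
Length of B = 3.176 × 31303 = 99418.3 mm.

99418.3 mm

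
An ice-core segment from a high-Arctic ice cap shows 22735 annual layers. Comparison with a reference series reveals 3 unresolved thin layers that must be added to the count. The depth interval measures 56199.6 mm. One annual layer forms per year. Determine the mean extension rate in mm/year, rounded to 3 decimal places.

Correcting the raw count gives 22735 + 3 = 22738 true annual layers.
Mean rate = 56199.6 mm / 22738 years ≈ 2.472 mm/year.

2.472 mm/year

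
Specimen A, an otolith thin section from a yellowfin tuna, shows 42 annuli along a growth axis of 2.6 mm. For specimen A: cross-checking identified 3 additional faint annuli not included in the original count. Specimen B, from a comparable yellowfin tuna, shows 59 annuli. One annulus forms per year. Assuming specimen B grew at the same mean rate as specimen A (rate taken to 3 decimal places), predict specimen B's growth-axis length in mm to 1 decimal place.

3.4 mm

Specimen A: adjusted count: 42 + 3 = 45 annuli.
A: Mean rate = 2.6 mm / 45 years ≈ 0.058 mm/year.
B's length ≈ 0.058 × 59 = 3.4 mm.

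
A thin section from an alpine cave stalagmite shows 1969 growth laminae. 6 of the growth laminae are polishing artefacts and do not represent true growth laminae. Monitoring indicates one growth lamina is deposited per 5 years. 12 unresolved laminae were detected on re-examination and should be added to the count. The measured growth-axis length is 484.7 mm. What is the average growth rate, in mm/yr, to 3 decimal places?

After corrections the count is 1969 − 6 + 12 = 1975 growth laminae.
At 5 years per growth lamina, 1975 × 5 = 9875 years.
Mean rate = 484.7 mm / 9875 years ≈ 0.049 mm/yr.

0.049 mm/yr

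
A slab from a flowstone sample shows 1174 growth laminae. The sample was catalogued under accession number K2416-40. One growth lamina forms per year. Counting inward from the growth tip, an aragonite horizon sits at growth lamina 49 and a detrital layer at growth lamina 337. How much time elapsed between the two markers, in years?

288 years

Separation: 337 − 49 = 288 growth laminae.
One growth lamina per year makes the interval 288 years.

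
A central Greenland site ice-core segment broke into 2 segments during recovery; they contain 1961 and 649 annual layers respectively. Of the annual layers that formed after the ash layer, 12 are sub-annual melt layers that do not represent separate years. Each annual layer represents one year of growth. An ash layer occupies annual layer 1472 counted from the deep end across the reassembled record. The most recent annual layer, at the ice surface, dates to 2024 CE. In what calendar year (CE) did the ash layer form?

898 CE

Total annual layers = 1961 + 649 = 2610.
Between annual layer 1472 and the ice surface there are 2610 − 1472 = 1138 annual layers.
Removing the 12 false annual layers leaves 1138 − 12 = 1126 true annual layers beyond the ash layer.
The annual layer at the ice surface is 2024 CE, so the ash layer dates to 2024 − 1126 = 898 CE.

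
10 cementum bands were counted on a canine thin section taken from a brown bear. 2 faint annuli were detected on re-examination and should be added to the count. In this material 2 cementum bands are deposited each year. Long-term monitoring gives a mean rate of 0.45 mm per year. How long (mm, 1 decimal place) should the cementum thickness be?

Correcting the raw count gives 10 + 2 = 12 true cementum bands.
Dividing by 2 cementum bands per year: 12 / 2 = 6 years.
Length ≈ 0.45 × 6 = 2.7 mm.

2.7 mm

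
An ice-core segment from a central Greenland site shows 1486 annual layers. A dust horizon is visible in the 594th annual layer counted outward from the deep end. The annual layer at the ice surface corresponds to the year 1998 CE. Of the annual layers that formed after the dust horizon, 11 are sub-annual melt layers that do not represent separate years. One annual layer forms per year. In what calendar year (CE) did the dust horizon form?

1486 − 594 = 892 annual layers lie beyond the dust horizon toward the ice surface.
Removing the 11 false annual layers leaves 892 − 11 = 881 true annual layers beyond the dust horizon.
1998 − 881 = 1117 CE.

1117 CE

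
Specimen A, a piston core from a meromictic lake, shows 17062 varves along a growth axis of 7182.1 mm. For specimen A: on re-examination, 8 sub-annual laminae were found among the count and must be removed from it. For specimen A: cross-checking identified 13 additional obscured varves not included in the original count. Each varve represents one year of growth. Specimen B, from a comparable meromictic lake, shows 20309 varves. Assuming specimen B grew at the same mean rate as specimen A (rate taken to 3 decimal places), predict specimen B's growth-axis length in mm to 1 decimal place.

Specimen A: correcting the raw count gives 17062 − 8 + 13 = 17067 true varves.
A: Extension rate ≈ 7182.1 / 17067 = 0.421 mm per year.
For B, 0.421 mm/year × 20309 years = 8550.1 mm.

8550.1 mm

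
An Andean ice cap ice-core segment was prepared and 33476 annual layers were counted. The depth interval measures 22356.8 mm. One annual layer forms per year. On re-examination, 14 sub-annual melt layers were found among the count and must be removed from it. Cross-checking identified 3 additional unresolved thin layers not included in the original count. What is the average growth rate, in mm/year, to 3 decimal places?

0.668 mm/year

Correcting the raw count gives 33476 − 14 + 3 = 33465 true annual layers.
22356.8 mm over 33465 years gives 22356.8 / 33465 ≈ 0.668 mm/year.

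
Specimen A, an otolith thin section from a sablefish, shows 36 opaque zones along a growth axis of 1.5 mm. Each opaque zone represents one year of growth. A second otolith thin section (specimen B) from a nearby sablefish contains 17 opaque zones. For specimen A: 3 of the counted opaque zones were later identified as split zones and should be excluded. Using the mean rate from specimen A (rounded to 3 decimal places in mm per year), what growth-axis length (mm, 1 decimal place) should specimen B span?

Specimen A: true opaque zone count = 36 − 3 = 33.
A: 1.5 mm over 33 years gives 1.5 / 33 ≈ 0.045 mm/yr.
Length of B = 0.045 × 17 = 0.8 mm.

0.8 mm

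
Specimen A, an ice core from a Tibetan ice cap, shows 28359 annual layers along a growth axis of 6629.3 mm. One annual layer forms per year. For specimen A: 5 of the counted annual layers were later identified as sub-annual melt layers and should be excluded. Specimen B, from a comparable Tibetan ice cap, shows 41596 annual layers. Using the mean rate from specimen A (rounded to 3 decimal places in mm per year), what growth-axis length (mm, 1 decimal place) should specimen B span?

Specimen A: after corrections the count is 28359 − 5 = 28354 annual layers.
A: Mean rate = 6629.3 mm / 28354 years ≈ 0.234 mm/year.
For B, 0.234 mm/year × 41596 years = 9733.5 mm.

9733.5 mm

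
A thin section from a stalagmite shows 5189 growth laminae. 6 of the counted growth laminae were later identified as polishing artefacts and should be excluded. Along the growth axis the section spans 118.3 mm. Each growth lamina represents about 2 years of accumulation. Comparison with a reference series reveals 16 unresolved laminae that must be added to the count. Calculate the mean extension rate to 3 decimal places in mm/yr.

0.011 mm/yr

After corrections the count is 5189 − 6 + 16 = 5199 growth laminae.
At 2 years per growth lamina, 5199 × 2 = 10398 years.
Extension rate ≈ 118.3 / 10398 = 0.011 mm/yr.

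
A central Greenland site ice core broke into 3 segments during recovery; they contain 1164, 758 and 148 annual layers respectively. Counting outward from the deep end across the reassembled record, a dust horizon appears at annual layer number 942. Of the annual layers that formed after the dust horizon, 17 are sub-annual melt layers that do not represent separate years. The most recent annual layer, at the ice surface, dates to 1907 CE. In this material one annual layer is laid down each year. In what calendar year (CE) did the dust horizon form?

Total annual layers = 1164 + 758 + 148 = 2070.
2070 − 942 = 1128 annual layers lie beyond the dust horizon toward the ice surface.
1128 − 17 false = 1111 true annual layers after the dust horizon.
1907 − 1111 = 796 CE.

796 CE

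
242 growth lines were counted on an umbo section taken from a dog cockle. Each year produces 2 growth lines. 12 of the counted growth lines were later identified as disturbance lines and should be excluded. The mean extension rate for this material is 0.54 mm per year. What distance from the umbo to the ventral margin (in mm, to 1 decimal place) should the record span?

Correcting the raw count gives 242 − 12 = 230 true growth lines.
With 2 growth lines per year, 230 / 2 = 115 years.
115 years at 0.54 mm/year gives 0.54 × 115 = 62.1 mm.

62.1 mm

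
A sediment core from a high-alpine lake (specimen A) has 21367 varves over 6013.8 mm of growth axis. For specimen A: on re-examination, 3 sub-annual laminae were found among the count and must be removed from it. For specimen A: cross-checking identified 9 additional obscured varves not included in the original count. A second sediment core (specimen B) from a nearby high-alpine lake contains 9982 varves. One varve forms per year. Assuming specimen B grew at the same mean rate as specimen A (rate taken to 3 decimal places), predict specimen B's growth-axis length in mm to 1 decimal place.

Specimen A: adjusted count: 21367 − 3 + 9 = 21373 varves.
A: Mean rate = 6013.8 mm / 21373 years ≈ 0.281 mm/year.
Length of B = 0.281 × 9982 = 2804.9 mm.

2804.9 mm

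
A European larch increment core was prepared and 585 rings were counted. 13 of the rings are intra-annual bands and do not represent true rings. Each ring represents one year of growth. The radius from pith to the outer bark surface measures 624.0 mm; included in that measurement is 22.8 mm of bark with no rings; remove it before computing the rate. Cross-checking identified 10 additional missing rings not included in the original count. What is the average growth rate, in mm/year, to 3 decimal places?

After corrections the count is 585 − 13 + 10 = 582 rings.
The growth record spans 624.0 − 22.8 = 601.2 mm.
Mean rate = 601.2 mm / 582 years ≈ 1.033 mm/year.

1.033 mm/year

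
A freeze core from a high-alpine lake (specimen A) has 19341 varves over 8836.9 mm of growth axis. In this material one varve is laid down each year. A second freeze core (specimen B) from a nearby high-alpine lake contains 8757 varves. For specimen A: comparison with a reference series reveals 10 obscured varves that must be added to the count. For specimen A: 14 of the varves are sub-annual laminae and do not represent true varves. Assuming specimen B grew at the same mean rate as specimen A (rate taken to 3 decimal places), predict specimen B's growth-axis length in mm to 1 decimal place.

Specimen A: correcting the raw count gives 19341 − 14 + 10 = 19337 true varves.
A: 8836.9 mm over 19337 years gives 8836.9 / 19337 ≈ 0.457 mm per year.
Length of B = 0.457 × 8757 = 4001.9 mm.

4001.9 mm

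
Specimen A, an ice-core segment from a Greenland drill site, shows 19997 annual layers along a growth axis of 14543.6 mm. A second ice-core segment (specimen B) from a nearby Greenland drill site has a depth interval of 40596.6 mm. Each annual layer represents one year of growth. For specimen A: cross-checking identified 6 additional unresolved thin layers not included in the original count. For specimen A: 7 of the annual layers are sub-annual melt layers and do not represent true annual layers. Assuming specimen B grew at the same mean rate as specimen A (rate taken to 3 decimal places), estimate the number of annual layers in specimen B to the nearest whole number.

Specimen A: correcting the raw count gives 19997 − 7 + 6 = 19996 true annual layers.
A: Extension rate ≈ 14543.6 / 19996 = 0.727 mm/yr.
For B, 40596.6 / 0.727 = 55841.27 years ≈ 55841 annual layers.

55841 annual layers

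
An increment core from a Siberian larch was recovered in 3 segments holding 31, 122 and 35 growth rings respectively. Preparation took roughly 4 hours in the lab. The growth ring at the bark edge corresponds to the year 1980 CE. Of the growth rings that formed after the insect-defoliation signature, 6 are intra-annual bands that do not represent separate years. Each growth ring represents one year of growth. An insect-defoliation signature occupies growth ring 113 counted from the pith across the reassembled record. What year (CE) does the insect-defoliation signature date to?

1911 CE

Total growth rings = 31 + 122 + 35 = 188.
The insect-defoliation signature sits at growth ring 113 from the pith, so 188 − 113 = 75 growth rings formed after it.
75 − 6 false = 69 true growth rings after the insect-defoliation signature.
Counting back 69 years from 1980 CE places the insect-defoliation signature in 1980 − 69 = 1911 CE.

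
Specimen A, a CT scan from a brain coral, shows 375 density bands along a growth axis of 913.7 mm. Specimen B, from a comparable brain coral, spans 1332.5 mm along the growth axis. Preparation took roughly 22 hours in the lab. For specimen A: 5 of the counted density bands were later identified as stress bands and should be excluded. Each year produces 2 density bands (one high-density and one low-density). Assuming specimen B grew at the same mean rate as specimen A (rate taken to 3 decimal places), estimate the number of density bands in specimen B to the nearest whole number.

Specimen A: correcting the raw count gives 375 − 5 = 370 true density bands.
Specimen A: with 2 density bands per year, 370 / 2 = 185 years.
A: Mean rate = 913.7 mm / 185 years ≈ 4.939 mm per year.
B spans 1332.5 / 4.939 = 269.79 years; at 2 density bands per year that is 269.79 × 2 ≈ 540 density bands.

540 density bands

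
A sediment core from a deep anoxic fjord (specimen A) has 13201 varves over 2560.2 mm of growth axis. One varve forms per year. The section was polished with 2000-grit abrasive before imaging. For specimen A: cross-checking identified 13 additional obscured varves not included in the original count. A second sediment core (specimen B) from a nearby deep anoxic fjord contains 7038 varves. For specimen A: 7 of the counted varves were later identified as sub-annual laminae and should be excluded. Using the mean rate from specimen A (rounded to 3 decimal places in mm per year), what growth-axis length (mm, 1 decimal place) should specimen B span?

Specimen A: correcting the raw count gives 13201 − 7 + 13 = 13207 true varves.
A: 2560.2 mm over 13207 years gives 2560.2 / 13207 ≈ 0.194 mm/yr.
Length of B = 0.194 × 7038 = 1365.4 mm.

1365.4 mm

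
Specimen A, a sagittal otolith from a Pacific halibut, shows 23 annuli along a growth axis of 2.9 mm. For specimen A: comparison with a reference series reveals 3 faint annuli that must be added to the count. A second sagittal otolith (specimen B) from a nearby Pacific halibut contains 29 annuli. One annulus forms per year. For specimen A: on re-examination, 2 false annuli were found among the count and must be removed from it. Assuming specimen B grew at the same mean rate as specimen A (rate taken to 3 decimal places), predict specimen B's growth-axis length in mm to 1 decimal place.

3.5 mm

Specimen A: correcting the raw count gives 23 − 2 + 3 = 24 true annuli.
A: Mean rate = 2.9 mm / 24 years ≈ 0.121 mm per year.
B's length ≈ 0.121 × 29 = 3.5 mm.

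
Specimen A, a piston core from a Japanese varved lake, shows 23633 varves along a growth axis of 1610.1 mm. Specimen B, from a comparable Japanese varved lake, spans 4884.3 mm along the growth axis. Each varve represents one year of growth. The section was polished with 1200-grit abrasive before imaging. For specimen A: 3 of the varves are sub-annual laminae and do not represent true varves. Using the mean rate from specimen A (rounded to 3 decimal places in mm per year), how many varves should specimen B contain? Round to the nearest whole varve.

71828 varves

Specimen A: adjusted count: 23633 − 3 = 23630 varves.
A: 1610.1 mm over 23630 years gives 1610.1 / 23630 ≈ 0.068 mm/yr.
B spans 4884.3 / 0.068 = 71827.94 years ≈ 71828 varves.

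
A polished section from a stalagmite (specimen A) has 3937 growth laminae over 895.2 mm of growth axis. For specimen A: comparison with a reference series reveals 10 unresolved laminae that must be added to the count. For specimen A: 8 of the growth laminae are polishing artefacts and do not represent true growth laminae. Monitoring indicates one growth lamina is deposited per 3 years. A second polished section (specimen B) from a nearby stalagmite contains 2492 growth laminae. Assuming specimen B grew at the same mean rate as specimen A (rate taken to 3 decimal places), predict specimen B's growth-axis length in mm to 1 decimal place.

568.2 mm

Specimen A: true growth lamina count = 3937 − 8 + 10 = 3939.
Specimen A: 3939 growth laminae at 3 years each span 3939 × 3 = 11817 years.
A: 895.2 mm over 11817 years gives 895.2 / 11817 ≈ 0.076 mm per year.
Specimen B: multiplying by 3 years per growth lamina: 2492 × 3 = 7476 years. B's length ≈ 0.076 × 7476 = 568.2 mm.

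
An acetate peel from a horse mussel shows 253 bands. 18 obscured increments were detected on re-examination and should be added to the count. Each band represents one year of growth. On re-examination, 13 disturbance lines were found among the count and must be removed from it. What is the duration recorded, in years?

258 yr

After corrections the count is 253 − 13 + 18 = 258 bands.
With a one-to-one band periodicity this is 258 years.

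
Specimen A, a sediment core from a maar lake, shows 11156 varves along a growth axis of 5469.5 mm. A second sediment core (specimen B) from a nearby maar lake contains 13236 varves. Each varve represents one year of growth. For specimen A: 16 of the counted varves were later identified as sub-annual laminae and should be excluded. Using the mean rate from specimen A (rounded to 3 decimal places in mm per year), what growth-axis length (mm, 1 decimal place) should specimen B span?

6498.9 mm

Specimen A: after corrections the count is 11156 − 16 = 11140 varves.
A: 5469.5 mm over 11140 years gives 5469.5 / 11140 ≈ 0.491 mm per year.
Length of B = 0.491 × 13236 = 6498.9 mm.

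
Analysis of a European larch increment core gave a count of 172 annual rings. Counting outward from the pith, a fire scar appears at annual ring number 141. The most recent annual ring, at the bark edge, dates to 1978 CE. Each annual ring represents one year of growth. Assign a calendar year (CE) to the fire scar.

Between annual ring 141 and the bark edge there are 172 − 141 = 31 annual rings.
1978 − 31 = 1947 CE.

1947 CE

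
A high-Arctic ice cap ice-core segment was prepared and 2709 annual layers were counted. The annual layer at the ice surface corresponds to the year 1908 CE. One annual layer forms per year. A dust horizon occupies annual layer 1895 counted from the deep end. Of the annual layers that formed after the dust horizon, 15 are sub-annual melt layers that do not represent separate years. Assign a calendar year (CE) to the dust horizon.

1109 CE

2709 − 1895 = 814 annual layers lie beyond the dust horizon toward the ice surface.
814 − 15 false = 799 true annual layers after the dust horizon.
1908 − 799 = 1109 CE.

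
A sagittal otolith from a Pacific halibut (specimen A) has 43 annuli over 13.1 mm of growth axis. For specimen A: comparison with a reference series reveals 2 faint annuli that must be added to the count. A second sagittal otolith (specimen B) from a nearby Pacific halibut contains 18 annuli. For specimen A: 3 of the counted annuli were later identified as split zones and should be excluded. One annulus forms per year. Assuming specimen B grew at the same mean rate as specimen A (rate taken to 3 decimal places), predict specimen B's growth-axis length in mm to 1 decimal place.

5.6 mm

Specimen A: correcting the raw count gives 43 − 3 + 2 = 42 true annuli.
A: Mean rate = 13.1 mm / 42 years ≈ 0.312 mm/year.
B's length ≈ 0.312 × 18 = 5.6 mm.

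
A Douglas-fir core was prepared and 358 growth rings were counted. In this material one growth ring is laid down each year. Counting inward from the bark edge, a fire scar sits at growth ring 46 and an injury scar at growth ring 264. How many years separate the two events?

218 years

264 − 46 = 218 growth rings lie between the two events.
That is 218 years at one growth ring per year.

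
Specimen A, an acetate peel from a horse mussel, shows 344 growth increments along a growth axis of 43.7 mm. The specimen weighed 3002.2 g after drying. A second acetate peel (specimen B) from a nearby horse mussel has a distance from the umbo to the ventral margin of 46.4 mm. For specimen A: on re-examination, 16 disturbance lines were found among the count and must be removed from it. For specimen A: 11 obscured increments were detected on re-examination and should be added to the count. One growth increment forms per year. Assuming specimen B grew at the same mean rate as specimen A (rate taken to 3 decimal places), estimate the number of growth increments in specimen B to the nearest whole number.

360 growth increments

Specimen A: correcting the raw count gives 344 − 16 + 11 = 339 true growth increments.
A: Mean rate = 43.7 mm / 339 years ≈ 0.129 mm per year.
Specimen B: 46.4 mm / 0.129 mm per year = 359.69 years ≈ 360 growth increments.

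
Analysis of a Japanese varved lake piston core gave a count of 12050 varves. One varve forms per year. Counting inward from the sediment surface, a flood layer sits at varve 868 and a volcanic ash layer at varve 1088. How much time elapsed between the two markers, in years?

The two markers are separated by 1088 − 868 = 220 varves.
At one varve per year, 220 years elapsed between them.

220 years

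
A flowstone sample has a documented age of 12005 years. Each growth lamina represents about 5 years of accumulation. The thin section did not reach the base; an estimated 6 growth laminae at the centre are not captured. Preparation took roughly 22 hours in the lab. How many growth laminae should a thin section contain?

Expected growth laminae: 12005 / 5 = 2401.
Less the 6 uncaptured growth laminae: 2401 − 6 = 2395.

2395 growth laminae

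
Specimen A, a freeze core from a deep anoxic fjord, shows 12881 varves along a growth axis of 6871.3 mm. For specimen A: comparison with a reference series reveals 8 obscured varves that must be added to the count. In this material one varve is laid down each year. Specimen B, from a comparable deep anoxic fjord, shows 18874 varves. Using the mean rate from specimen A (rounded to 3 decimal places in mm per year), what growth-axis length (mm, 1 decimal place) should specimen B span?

10059.8 mm

Specimen A: correcting the raw count gives 12881 + 8 = 12889 true varves.
A: Mean rate = 6871.3 mm / 12889 years ≈ 0.533 mm/year.
For B, 0.533 mm/year × 18874 years = 10059.8 mm.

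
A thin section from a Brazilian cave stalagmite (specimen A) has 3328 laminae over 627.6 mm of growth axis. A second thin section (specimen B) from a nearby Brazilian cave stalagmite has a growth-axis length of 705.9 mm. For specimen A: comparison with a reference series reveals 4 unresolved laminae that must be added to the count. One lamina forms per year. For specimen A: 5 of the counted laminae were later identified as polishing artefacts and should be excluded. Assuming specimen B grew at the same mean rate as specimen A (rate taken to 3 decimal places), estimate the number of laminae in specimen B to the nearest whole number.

Specimen A: true lamina count = 3328 − 5 + 4 = 3327.
A: Mean rate = 627.6 mm / 3327 years ≈ 0.189 mm/yr.
For B, 705.9 / 0.189 = 3734.92 years ≈ 3735 laminae.

3735 laminae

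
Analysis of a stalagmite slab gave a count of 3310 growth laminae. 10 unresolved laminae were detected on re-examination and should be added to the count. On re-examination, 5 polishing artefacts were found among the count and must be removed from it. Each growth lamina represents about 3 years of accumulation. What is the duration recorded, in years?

Correcting the raw count gives 3310 − 5 + 10 = 3315 true growth laminae.
At 3 years per growth lamina, 3315 × 3 = 9945 years.

9945 years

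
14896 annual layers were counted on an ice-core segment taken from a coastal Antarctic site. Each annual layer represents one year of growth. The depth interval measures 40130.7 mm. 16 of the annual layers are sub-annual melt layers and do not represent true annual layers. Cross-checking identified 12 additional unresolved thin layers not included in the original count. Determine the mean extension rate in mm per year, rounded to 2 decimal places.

Adjusted count: 14896 − 16 + 12 = 14892 annual layers.
40130.7 mm over 14892 years gives 40130.7 / 14892 ≈ 2.69 mm per year.

2.69 mm per year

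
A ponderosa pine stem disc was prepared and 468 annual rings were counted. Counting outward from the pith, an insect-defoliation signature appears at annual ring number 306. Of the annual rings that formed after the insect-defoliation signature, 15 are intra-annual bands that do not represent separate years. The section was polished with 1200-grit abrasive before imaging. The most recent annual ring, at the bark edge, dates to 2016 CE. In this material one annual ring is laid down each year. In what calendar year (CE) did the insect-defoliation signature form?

1869 CE

Between annual ring 306 and the bark edge there are 468 − 306 = 162 annual rings.
162 − 15 false = 147 true annual rings after the insect-defoliation signature.
Counting back 147 years from 2016 CE places the insect-defoliation signature in 2016 − 147 = 1869 CE.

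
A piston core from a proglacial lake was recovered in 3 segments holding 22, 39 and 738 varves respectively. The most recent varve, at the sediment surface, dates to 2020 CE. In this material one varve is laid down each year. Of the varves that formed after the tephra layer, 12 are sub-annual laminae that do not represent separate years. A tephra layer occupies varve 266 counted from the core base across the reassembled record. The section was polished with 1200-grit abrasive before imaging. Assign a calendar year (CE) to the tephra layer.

1499 CE

Total varves = 22 + 39 + 738 = 799.
799 − 266 = 533 varves lie beyond the tephra layer toward the sediment surface.
533 − 12 false = 521 true varves after the tephra layer.
2020 − 521 = 1499 CE.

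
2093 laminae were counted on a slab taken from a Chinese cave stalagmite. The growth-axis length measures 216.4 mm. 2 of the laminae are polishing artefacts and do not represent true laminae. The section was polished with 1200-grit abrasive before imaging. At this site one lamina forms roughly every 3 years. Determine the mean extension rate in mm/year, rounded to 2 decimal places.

After corrections the count is 2093 − 2 = 2091 laminae.
Multiplying by 3 years per lamina: 2091 × 3 = 6273 years.
216.4 mm over 6273 years gives 216.4 / 6273 ≈ 0.03 mm/year.

0.03 mm/year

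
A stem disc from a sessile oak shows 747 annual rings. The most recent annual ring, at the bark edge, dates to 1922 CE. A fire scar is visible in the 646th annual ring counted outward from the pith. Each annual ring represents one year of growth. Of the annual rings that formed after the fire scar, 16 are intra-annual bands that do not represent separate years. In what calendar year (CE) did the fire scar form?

Between annual ring 646 and the bark edge there are 747 − 646 = 101 annual rings.
101 − 16 false = 85 true annual rings after the fire scar.
Counting back 85 years from 1922 CE places the fire scar in 1922 − 85 = 1837 CE.

1837 CE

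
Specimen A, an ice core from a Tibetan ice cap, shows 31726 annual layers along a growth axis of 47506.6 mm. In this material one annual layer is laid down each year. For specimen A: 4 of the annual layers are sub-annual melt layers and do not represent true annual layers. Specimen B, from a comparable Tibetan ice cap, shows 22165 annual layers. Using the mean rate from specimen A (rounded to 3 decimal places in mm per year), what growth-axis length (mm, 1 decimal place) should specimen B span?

Specimen A: adjusted count: 31726 − 4 = 31722 annual layers.
A: 47506.6 mm over 31722 years gives 47506.6 / 31722 ≈ 1.498 mm per year.
B's length ≈ 1.498 × 22165 = 33203.2 mm.

33203.2 mm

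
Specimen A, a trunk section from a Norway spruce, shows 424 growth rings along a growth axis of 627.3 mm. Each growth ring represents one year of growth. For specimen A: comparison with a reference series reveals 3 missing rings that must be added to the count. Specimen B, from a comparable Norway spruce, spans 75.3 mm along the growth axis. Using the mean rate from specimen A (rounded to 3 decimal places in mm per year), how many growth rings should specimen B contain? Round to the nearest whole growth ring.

Specimen A: correcting the raw count gives 424 + 3 = 427 true growth rings.
A: Extension rate ≈ 627.3 / 427 = 1.469 mm per year.
Specimen B: 75.3 mm / 1.469 mm per year = 51.26 years ≈ 51 growth rings.

51 growth rings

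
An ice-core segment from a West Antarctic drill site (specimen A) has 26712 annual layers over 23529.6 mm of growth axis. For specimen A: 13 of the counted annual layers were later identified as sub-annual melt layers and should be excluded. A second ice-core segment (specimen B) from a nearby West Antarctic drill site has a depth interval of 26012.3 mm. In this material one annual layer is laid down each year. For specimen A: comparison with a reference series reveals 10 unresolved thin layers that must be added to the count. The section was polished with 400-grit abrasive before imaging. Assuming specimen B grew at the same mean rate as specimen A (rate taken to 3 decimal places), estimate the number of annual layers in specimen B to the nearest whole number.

29526 annual layers

Specimen A: after corrections the count is 26712 − 13 + 10 = 26709 annual layers.
A: Mean rate = 23529.6 mm / 26709 years ≈ 0.881 mm/yr.
B spans 26012.3 / 0.881 = 29525.88 years ≈ 29526 annual layers.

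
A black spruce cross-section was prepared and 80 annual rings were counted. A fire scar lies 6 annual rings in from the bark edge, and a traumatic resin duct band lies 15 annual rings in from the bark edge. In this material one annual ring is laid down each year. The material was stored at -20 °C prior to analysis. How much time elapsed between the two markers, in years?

9 yr

15 − 6 = 9 annual rings lie between the two events.
At one annual ring per year, 9 years elapsed between them.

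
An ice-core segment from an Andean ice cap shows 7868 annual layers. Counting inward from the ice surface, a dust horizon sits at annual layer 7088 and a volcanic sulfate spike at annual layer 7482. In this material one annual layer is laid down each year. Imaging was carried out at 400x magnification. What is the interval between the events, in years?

7482 − 7088 = 394 annual layers lie between the two events.
At one annual layer per year, 394 years elapsed between them.

394 yr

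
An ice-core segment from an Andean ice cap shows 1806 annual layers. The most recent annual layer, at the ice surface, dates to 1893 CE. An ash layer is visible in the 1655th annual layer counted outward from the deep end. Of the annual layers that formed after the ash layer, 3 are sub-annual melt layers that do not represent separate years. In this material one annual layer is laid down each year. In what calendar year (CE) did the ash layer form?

1745 CE

Between annual layer 1655 and the ice surface there are 1806 − 1655 = 151 annual layers.
Excluding 3 false annual layers: 151 − 3 = 148.
1893 − 148 = 1745 CE.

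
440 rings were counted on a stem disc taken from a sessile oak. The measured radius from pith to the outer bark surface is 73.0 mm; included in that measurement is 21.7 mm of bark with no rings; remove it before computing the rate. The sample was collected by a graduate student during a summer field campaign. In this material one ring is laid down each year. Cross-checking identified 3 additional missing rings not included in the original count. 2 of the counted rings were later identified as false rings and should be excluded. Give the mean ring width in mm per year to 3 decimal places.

True ring count = 440 − 2 + 3 = 441.
Net length = 73.0 − 21.7 = 51.3 mm.
Extension rate ≈ 51.3 / 441 = 0.116 mm per year.

0.116 mm per year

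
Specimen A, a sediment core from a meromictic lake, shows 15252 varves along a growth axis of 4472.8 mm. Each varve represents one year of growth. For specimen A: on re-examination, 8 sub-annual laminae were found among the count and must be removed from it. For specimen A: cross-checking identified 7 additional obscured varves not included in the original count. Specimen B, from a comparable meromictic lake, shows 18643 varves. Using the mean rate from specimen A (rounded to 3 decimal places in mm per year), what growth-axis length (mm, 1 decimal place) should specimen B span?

5462.4 mm

Specimen A: after corrections the count is 15252 − 8 + 7 = 15251 varves.
A: Mean rate = 4472.8 mm / 15251 years ≈ 0.293 mm/yr.
B's length ≈ 0.293 × 18643 = 5462.4 mm.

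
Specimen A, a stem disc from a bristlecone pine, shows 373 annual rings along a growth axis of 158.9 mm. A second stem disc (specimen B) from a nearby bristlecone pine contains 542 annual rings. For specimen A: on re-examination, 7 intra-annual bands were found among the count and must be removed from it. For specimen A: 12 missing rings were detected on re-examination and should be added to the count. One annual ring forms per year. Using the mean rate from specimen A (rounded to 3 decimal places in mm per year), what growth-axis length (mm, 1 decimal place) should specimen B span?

227.6 mm

Specimen A: correcting the raw count gives 373 − 7 + 12 = 378 true annual rings.
A: Extension rate ≈ 158.9 / 378 = 0.420 mm/yr.
Length of B = 0.420 × 542 = 227.6 mm.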